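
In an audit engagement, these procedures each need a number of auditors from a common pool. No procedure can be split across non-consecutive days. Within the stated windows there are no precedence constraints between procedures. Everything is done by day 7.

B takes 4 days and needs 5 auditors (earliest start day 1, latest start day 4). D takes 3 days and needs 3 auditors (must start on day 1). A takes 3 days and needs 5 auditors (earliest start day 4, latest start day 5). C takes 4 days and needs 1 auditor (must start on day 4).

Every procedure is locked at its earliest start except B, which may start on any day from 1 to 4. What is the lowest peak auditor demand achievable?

11

B@1: d1:8  d2:8  d3:8  d4:11  d5:6  d6:6  d7:1 → peak 11
B@2: d1:3  d2:8  d3:8  d4:11  d5:11  d6:6  d7:1 → peak 11
B@3: d1:3  d2:3  d3:8  d4:11  d5:11  d6:11  d7:1 → peak 11
B@4: d1:3  d2:3  d3:3  d4:11  d5:11  d6:11  d7:6 → peak 11
Best is B@1, peak 11.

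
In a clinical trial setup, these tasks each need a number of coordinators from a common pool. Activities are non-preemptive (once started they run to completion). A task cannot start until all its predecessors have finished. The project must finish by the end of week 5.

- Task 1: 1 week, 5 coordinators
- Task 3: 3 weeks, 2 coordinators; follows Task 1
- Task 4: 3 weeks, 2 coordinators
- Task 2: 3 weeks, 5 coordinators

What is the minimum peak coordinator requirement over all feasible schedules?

9

Early-start (Task 1@1, Task 3@2, Task 4@1, Task 2@1) gives peak 12: w1:12  w2:9  w3:9  w4:2  w5:0.
Shift Task 2→2.
Schedule Task 1@1, Task 3@2, Task 4@1, Task 2@2: w1:7  w2:9  w3:9  w4:7  w5:0 — peak 9.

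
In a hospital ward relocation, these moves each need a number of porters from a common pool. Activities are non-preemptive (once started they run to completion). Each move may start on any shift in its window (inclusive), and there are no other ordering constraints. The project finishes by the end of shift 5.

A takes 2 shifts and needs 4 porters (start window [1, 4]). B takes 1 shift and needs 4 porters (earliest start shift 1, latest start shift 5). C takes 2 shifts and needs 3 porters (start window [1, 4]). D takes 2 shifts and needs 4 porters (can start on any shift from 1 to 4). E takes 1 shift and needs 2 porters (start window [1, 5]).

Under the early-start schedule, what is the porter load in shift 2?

11

At early start, shift 2 has: A, C, D.
Demand: 4 + 3 + 4 = 11.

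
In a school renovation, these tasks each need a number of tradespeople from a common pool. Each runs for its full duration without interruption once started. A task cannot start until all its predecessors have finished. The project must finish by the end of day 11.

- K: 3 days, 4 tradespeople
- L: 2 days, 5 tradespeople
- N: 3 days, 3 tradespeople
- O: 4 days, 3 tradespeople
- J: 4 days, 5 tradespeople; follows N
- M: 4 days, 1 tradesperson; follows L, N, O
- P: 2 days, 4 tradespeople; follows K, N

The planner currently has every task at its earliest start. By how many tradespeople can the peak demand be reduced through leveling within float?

Early-start peak: d1:15  d2:15  d3:10  d4:12  d5:10  d6:6  d7:6  d8:1  d9:0  d10:0  d11:0 ⇒ 15.
Leveled (K@1, L@4, N@1, O@4, J@6, M@8, P@10): d1:7  d2:7  d3:7  d4:8  d5:8  d6:8  d7:8  d8:6  d9:6  d10:5  d11:5 ⇒ 8.
Reduction 15 − 8 = 7.

7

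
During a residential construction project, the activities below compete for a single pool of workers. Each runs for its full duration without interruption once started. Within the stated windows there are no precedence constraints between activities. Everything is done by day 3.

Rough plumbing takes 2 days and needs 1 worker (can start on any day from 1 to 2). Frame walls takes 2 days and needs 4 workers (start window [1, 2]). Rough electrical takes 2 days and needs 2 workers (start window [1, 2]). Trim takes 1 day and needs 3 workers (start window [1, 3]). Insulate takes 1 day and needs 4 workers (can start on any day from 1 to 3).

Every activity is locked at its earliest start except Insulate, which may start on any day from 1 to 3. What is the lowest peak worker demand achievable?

Insulate@1: d1:14  d2:7  d3:0 → peak 14
Insulate@2: d1:10  d2:11  d3:0 → peak 11
Insulate@3: d1:10  d2:7  d3:4 → peak 10
Best is Insulate@3, peak 10.

10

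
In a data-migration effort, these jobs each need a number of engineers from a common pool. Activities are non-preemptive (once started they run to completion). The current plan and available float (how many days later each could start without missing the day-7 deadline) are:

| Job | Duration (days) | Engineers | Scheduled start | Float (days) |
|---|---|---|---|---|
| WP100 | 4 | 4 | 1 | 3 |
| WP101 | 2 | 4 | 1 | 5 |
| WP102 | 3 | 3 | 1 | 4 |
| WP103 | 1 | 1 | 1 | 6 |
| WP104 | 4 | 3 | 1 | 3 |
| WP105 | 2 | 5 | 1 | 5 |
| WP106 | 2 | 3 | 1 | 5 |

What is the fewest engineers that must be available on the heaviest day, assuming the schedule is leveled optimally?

10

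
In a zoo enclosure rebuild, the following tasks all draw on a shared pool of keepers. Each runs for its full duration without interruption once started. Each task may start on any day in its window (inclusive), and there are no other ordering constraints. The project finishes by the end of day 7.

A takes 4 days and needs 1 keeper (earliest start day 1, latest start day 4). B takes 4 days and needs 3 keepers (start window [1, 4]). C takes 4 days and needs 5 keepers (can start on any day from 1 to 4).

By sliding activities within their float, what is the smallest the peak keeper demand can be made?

Schedule A@1, B@1, C@1: d1:9  d2:9  d3:9  d4:9  d5:0  d6:0  d7:0 — peak 9.

9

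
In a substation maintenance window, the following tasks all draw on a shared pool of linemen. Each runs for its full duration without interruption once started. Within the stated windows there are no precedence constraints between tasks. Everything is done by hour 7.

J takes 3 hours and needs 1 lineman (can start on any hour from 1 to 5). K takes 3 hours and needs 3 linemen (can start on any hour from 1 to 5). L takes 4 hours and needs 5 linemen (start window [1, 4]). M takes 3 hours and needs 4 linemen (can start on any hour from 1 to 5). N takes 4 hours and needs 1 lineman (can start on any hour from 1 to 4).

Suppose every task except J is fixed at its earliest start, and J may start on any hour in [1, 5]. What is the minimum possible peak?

13

J@1: h1:14  h2:14  h3:14  h4:6  h5:0  h6:0  h7:0 → peak 14
J@2: h1:13  h2:14  h3:14  h4:7  h5:0  h6:0  h7:0 → peak 14
J@3: h1:13  h2:13  h3:14  h4:7  h5:1  h6:0  h7:0 → peak 14
J@4: h1:13  h2:13  h3:13  h4:7  h5:1  h6:1  h7:0 → peak 13
J@5: h1:13  h2:13  h3:13  h4:6  h5:1  h6:1  h7:1 → peak 13
Best is J@4, peak 13.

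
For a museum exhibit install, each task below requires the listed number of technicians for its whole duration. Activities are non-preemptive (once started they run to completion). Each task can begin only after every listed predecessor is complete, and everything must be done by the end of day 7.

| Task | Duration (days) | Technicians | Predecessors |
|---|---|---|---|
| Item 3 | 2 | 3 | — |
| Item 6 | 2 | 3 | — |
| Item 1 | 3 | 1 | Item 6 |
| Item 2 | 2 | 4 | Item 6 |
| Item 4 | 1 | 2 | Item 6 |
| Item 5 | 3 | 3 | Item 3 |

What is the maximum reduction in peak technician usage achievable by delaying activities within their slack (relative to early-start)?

Early-start peak: d1:6  d2:6  d3:10  d4:8  d5:4  d6:0  d7:0 ⇒ 10.
Leveled (Item 3@1, Item 6@1, Item 1@3, Item 2@3, Item 4@5, Item 5@5): d1:6  d2:6  d3:5  d4:5  d5:6  d6:3  d7:3 ⇒ 6.
Reduction 10 − 6 = 4.

4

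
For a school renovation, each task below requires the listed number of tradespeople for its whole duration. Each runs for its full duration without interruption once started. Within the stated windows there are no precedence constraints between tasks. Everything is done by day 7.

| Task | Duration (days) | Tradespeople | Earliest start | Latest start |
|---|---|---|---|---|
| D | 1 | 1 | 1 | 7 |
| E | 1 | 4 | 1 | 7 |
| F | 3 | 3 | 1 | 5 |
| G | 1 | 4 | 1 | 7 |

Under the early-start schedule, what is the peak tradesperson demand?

Early-start schedule: D@1, E@1, F@1, G@1.
Load per day: day 1: 12, day 2: 3, day 3: 3, day 4: 0, day 5: 0, day 6: 0, day 7: 0.
Peak is 12.

12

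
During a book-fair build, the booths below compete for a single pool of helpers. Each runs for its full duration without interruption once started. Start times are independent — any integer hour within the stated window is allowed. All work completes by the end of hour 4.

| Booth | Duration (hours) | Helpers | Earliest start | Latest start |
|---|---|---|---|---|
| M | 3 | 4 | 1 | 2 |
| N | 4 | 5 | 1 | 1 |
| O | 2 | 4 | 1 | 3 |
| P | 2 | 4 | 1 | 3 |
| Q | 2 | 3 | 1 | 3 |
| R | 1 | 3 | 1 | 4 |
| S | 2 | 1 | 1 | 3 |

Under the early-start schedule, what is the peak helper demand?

24

Early-start schedule: M@1, N@1, O@1, P@1, Q@1, R@1, S@1.
Load per hour: hour 1: 24, hour 2: 21, hour 3: 9, hour 4: 5.
Peak is 24.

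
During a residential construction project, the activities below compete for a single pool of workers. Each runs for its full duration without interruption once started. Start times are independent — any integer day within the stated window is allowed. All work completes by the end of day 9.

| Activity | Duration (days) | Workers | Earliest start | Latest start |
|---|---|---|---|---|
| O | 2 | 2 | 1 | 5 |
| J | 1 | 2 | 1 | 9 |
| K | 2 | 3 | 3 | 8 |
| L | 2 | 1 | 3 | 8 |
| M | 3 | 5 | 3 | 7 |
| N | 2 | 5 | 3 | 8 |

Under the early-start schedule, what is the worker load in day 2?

At early start, day 2 has: O.
Demand: 2 = 2.

2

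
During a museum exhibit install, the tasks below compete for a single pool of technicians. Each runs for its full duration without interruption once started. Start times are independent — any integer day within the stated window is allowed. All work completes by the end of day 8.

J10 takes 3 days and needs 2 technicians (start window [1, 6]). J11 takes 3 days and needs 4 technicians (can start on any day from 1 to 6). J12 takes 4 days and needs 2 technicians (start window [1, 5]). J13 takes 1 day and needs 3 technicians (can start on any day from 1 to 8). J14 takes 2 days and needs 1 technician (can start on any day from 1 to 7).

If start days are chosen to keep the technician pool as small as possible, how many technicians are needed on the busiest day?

Early-start (J10@1, J11@1, J12@1, J13@1, J14@1) gives peak 12: d1:12  d2:9  d3:8  d4:2  d5:0  d6:0  d7:0  d8:0.
Shift J11→6, J13→5, J14→4.
Schedule J10@1, J11@6, J12@1, J13@5, J14@4: d1:4  d2:4  d3:4  d4:3  d5:4  d6:4  d7:4  d8:4 — peak 4.
Total technician-days = 31 over 8 days ⇒ peak ≥ ⌈31/8⌉ = 4, so 4 is optimal.

4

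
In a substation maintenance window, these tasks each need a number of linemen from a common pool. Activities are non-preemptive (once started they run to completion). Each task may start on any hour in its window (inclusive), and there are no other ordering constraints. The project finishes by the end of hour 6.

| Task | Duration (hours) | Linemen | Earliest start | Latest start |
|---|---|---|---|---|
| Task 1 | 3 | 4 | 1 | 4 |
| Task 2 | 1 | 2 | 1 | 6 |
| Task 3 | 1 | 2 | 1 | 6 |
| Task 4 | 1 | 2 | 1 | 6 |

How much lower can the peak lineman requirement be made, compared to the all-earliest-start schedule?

6

Early-start peak: h1:10  h2:4  h3:4  h4:0  h5:0  h6:0 ⇒ 10.
Leveled (Task 1@1, Task 2@4, Task 3@4, Task 4@5): h1:4  h2:4  h3:4  h4:4  h5:2  h6:0 ⇒ 4.
Reduction 10 − 4 = 6.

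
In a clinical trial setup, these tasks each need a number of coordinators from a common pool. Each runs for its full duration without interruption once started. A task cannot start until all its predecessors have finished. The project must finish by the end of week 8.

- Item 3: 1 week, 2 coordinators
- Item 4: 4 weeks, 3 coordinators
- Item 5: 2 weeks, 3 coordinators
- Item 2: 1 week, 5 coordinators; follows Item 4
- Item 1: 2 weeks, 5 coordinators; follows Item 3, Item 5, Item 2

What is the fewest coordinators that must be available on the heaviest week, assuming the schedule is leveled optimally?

6

Early-start (Item 3@1, Item 4@1, Item 5@1, Item 2@5, Item 1@6) gives peak 8: w1:8  w2:6  w3:3  w4:3  w5:5  w6:5  w7:5  w8:0.
Shift Item 5→2.
Schedule Item 3@1, Item 4@1, Item 5@2, Item 2@5, Item 1@6: w1:5  w2:6  w3:6  w4:3  w5:5  w6:5  w7:5  w8:0 — peak 6.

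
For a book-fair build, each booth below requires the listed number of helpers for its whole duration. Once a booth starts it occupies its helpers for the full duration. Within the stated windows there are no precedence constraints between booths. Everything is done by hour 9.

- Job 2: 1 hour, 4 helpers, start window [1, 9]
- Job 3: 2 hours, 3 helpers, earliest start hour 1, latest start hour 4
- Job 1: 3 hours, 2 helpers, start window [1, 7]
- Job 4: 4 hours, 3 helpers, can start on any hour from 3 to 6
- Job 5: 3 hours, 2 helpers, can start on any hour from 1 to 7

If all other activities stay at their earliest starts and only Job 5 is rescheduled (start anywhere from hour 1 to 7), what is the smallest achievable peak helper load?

Job 5@1: h1:11  h2:7  h3:7  h4:3  h5:3  h6:3  h7:0  h8:0  h9:0 → peak 11
Job 5@2: h1:9  h2:7  h3:7  h4:5  h5:3  h6:3  h7:0  h8:0  h9:0 → peak 9
Job 5@3: h1:9  h2:5  h3:7  h4:5  h5:5  h6:3  h7:0  h8:0  h9:0 → peak 9
Job 5@4: h1:9  h2:5  h3:5  h4:5  h5:5  h6:5  h7:0  h8:0  h9:0 → peak 9
Job 5@5: h1:9  h2:5  h3:5  h4:3  h5:5  h6:5  h7:2  h8:0  h9:0 → peak 9
Job 5@6: h1:9  h2:5  h3:5  h4:3  h5:3  h6:5  h7:2  h8:2  h9:0 → peak 9
Job 5@7: h1:9  h2:5  h3:5  h4:3  h5:3  h6:3  h7:2  h8:2  h9:2 → peak 9
Best is Job 5@2, peak 9.

9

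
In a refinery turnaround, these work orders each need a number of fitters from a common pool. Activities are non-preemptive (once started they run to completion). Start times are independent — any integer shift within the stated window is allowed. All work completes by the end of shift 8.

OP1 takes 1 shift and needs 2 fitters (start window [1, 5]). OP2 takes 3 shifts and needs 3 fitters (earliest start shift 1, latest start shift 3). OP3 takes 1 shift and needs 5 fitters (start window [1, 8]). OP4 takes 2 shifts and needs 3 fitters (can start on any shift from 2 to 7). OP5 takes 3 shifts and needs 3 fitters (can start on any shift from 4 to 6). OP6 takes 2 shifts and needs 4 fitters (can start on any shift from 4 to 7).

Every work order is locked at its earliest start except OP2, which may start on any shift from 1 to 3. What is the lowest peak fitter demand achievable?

10

OP2@1: s1:10  s2:6  s3:6  s4:7  s5:7  s6:3  s7:0  s8:0 → peak 10
OP2@2: s1:7  s2:6  s3:6  s4:10  s5:7  s6:3  s7:0  s8:0 → peak 10
OP2@3: s1:7  s2:3  s3:6  s4:10  s5:10  s6:3  s7:0  s8:0 → peak 10
Best is OP2@1, peak 10.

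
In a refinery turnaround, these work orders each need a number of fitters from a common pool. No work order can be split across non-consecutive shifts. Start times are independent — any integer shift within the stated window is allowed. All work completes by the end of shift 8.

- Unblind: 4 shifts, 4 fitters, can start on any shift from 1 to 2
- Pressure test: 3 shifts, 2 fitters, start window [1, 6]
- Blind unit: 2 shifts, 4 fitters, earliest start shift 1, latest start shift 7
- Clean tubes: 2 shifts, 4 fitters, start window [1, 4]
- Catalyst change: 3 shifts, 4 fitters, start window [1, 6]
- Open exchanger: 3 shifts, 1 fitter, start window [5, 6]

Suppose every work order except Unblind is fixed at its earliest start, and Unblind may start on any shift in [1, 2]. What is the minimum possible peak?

18

Unblind@1: s1:18  s2:18  s3:10  s4:4  s5:1  s6:1  s7:1  s8:0 → peak 18
Unblind@2: s1:14  s2:18  s3:10  s4:4  s5:5  s6:1  s7:1  s8:0 → peak 18
Best is Unblind@1, peak 18.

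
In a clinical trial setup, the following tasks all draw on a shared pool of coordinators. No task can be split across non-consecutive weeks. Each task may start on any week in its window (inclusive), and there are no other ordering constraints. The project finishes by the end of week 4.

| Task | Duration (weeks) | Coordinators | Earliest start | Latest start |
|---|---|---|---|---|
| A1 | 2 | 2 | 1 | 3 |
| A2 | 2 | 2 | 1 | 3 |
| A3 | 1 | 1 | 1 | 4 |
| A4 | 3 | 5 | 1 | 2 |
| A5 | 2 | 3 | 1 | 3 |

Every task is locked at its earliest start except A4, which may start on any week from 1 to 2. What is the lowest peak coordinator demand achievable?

A4@1: w1:13  w2:12  w3:5  w4:0 → peak 13
A4@2: w1:8  w2:12  w3:5  w4:5 → peak 12
Best is A4@2, peak 12.

12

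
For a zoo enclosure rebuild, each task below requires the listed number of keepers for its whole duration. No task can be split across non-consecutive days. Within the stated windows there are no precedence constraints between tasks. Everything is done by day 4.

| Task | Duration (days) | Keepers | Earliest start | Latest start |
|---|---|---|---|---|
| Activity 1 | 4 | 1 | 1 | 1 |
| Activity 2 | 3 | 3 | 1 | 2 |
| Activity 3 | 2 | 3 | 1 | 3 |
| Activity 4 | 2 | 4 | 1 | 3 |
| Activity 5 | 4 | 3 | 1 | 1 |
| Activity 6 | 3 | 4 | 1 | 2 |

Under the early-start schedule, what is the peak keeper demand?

18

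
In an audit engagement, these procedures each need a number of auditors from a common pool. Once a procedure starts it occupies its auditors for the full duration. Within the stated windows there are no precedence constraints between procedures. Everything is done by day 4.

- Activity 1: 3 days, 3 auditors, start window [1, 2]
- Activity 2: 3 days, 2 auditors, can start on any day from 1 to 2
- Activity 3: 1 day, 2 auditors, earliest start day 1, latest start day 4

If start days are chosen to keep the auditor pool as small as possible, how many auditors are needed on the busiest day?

5

Early-start (Activity 1@1, Activity 2@1, Activity 3@1) gives peak 7: d1:7  d2:5  d3:5  d4:0.
Shift Activity 3→4.
Schedule Activity 1@1, Activity 2@1, Activity 3@4: d1:5  d2:5  d3:5  d4:2 — peak 5.
Total auditor-days = 17 over 4 days ⇒ peak ≥ ⌈17/4⌉ = 5, so 5 is optimal.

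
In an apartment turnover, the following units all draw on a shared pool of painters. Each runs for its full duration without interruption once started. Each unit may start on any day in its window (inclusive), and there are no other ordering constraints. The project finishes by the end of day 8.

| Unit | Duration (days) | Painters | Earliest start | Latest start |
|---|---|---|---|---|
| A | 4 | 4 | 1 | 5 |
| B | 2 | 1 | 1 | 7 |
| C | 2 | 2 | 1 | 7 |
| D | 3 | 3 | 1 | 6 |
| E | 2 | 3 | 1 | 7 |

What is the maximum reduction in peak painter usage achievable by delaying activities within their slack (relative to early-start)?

Early-start peak: d1:13  d2:13  d3:7  d4:4  d5:0  d6:0  d7:0  d8:0 ⇒ 13.
Leveled (A@1, B@1, C@3, D@5, E@5): d1:5  d2:5  d3:6  d4:6  d5:6  d6:6  d7:3  d8:0 ⇒ 6.
Reduction 13 − 6 = 7.

7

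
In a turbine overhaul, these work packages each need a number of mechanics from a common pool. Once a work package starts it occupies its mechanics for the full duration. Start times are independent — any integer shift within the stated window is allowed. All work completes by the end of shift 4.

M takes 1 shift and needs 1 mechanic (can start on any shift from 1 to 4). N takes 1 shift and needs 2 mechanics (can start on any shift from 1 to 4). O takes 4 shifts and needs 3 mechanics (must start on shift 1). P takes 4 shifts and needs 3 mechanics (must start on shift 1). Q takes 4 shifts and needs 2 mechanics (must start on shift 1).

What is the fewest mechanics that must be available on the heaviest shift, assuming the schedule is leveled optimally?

10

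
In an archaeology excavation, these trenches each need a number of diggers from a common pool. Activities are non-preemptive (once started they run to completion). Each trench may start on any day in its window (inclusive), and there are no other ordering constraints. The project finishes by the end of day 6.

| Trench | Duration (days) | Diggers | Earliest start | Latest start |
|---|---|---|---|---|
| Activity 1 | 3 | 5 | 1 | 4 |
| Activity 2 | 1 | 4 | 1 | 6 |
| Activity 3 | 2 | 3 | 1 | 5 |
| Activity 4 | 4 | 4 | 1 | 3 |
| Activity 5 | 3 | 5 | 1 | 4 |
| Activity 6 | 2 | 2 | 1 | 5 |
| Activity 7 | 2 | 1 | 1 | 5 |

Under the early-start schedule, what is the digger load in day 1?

24

At early start, day 1 has: Activity 1, Activity 2, Activity 3, Activity 4, Activity 5, Activity 6, Activity 7.
Demand: 5 + 4 + 3 + 4 + 5 + 2 + 1 = 24.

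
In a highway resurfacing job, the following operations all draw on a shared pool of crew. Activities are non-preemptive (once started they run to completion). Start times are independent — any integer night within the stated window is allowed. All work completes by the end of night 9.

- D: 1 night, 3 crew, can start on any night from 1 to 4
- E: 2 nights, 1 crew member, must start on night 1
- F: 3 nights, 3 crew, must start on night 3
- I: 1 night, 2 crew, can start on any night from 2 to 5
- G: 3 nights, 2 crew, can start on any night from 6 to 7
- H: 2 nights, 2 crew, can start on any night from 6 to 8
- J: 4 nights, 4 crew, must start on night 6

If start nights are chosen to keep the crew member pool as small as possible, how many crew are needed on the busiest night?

8

Schedule D@1, E@1, F@3, I@2, G@6, H@6, J@6: n1:4  n2:3  n3:3  n4:3  n5:3  n6:8  n7:8  n8:6  n9:4 — peak 8.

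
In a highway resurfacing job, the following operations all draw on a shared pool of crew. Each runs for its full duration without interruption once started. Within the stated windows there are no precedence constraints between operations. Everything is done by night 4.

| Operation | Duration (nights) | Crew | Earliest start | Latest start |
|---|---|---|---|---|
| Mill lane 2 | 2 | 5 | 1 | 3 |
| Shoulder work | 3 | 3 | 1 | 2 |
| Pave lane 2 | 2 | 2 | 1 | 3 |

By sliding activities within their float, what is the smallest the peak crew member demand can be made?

8

Early-start (Mill lane 2@1, Shoulder work@1, Pave lane 2@1) gives peak 10: n1:10  n2:10  n3:3  n4:0.
Shift Pave lane 2→3.
Schedule Mill lane 2@1, Shoulder work@1, Pave lane 2@3: n1:8  n2:8  n3:5  n4:2 — peak 8.
No arrangement of the 18 feasible schedules does better.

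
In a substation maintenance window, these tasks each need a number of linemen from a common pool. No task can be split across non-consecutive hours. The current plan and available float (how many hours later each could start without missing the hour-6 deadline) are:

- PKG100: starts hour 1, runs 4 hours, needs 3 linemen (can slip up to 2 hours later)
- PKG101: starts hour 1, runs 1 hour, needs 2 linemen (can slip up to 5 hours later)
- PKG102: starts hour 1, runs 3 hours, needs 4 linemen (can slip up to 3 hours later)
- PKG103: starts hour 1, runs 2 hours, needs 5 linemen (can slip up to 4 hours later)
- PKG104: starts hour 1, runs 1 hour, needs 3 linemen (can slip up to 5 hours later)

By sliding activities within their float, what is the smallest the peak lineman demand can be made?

7

Early-start (PKG100@1, PKG101@1, PKG102@1, PKG103@1, PKG104@1) gives peak 17: h1:17  h2:12  h3:7  h4:3  h5:0  h6:0.
Shift PKG101→5, PKG103→5, PKG104→4.
Schedule PKG100@1, PKG101@5, PKG102@1, PKG103@5, PKG104@4: h1:7  h2:7  h3:7  h4:6  h5:7  h6:5 — peak 7.
Total lineman-hours = 39 over 6 hours ⇒ peak ≥ ⌈39/6⌉ = 7, so 7 is optimal.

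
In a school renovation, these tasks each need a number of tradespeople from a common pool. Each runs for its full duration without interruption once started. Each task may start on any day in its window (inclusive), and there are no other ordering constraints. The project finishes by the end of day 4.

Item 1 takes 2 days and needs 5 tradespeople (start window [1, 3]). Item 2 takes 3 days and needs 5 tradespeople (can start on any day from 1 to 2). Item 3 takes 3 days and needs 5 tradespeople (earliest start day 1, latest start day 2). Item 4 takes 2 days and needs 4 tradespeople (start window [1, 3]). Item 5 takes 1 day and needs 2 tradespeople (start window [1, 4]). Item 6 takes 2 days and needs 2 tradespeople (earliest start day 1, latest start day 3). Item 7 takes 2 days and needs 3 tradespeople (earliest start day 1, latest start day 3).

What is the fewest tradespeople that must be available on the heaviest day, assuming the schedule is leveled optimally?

17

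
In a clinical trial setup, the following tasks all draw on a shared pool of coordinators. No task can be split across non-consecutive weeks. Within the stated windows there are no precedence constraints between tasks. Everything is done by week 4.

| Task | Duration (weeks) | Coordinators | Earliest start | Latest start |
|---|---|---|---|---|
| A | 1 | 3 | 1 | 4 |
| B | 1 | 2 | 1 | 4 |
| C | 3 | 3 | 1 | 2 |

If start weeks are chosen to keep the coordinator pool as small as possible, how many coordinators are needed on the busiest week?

5

Early-start (A@1, B@1, C@1) gives peak 8: w1:8  w2:3  w3:3  w4:0.
Shift C→2.
Schedule A@1, B@1, C@2: w1:5  w2:3  w3:3  w4:3 — peak 5.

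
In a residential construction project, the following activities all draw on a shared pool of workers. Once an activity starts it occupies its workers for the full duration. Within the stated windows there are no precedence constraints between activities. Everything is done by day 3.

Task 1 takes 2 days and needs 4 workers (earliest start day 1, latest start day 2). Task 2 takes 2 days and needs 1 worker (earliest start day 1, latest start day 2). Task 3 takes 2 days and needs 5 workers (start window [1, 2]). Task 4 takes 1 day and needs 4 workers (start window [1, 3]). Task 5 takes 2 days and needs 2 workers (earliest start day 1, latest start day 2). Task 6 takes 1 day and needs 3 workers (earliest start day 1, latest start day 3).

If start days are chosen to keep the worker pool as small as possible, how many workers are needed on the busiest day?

12

Early-start (Task 1@1, Task 2@1, Task 3@1, Task 4@1, Task 5@1, Task 6@1) gives peak 19: d1:19  d2:12  d3:0.
Shift Task 4→3, Task 6→3.
Schedule Task 1@1, Task 2@1, Task 3@1, Task 4@3, Task 5@1, Task 6@3: d1:12  d2:12  d3:7 — peak 12.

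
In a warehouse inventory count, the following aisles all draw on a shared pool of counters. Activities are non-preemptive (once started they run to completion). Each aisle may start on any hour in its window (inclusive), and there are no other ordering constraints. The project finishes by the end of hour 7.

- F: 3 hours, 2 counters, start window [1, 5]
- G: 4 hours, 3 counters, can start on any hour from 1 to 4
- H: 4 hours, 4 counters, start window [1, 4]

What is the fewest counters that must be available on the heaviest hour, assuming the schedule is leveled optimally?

7

Early-start (F@1, G@1, H@1) gives peak 9: h1:9  h2:9  h3:9  h4:7  h5:0  h6:0  h7:0.
Shift H→4.
Schedule F@1, G@1, H@4: h1:5  h2:5  h3:5  h4:7  h5:4  h6:4  h7:4 — peak 7.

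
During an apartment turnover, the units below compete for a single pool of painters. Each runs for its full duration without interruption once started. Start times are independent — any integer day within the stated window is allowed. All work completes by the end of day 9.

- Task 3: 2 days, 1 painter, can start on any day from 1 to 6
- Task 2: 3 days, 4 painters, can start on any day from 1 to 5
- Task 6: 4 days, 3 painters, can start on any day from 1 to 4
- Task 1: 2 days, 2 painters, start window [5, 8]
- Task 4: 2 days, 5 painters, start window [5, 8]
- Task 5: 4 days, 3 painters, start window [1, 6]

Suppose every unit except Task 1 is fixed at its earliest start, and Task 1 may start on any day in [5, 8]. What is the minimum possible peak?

11

Task 1@5: d1:11  d2:11  d3:10  d4:6  d5:7  d6:7  d7:0  d8:0  d9:0 → peak 11
Task 1@6: d1:11  d2:11  d3:10  d4:6  d5:5  d6:7  d7:2  d8:0  d9:0 → peak 11
Task 1@7: d1:11  d2:11  d3:10  d4:6  d5:5  d6:5  d7:2  d8:2  d9:0 → peak 11
Task 1@8: d1:11  d2:11  d3:10  d4:6  d5:5  d6:5  d7:0  d8:2  d9:2 → peak 11
Best is Task 1@5, peak 11.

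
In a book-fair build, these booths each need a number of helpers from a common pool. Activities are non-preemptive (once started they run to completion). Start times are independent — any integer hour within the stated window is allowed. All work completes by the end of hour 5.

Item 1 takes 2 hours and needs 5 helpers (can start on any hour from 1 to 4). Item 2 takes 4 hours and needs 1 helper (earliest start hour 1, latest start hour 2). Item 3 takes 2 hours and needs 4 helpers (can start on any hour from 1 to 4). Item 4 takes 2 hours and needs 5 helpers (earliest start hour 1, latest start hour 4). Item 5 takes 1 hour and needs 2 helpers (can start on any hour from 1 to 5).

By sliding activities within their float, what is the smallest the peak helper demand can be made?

10

Early-start (Item 1@1, Item 2@1, Item 3@1, Item 4@1, Item 5@1) gives peak 17: h1:17  h2:15  h3:1  h4:1  h5:0.
Shift Item 4→3, Item 5→3.
Schedule Item 1@1, Item 2@1, Item 3@1, Item 4@3, Item 5@3: h1:10  h2:10  h3:8  h4:6  h5:0 — peak 10.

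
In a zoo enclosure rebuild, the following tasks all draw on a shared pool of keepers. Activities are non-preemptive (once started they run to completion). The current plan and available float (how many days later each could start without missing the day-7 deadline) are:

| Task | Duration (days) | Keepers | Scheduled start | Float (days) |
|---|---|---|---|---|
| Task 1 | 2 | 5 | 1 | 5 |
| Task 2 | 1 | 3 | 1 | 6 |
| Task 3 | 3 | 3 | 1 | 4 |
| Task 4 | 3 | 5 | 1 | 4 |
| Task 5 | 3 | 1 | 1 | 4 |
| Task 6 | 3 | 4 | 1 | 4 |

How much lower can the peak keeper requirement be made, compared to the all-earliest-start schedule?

12

Early-start peak: d1:21  d2:18  d3:13  d4:0  d5:0  d6:0  d7:0 ⇒ 21.
Leveled (Task 1@1, Task 2@1, Task 3@2, Task 4@3, Task 5@1, Task 6@5): d1:9  d2:9  d3:9  d4:8  d5:9  d6:4  d7:4 ⇒ 9.
Reduction 21 − 9 = 12.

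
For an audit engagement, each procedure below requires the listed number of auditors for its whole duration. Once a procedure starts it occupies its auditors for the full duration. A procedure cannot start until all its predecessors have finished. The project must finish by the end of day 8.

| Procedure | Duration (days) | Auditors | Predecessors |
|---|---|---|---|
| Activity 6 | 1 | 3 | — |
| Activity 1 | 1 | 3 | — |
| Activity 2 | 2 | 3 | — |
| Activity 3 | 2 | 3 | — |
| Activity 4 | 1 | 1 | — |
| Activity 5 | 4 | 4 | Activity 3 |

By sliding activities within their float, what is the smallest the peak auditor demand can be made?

Early-start (Activity 6@1, Activity 1@1, Activity 2@1, Activity 3@1, Activity 4@1, Activity 5@3) gives peak 13: d1:13  d2:6  d3:4  d4:4  d5:4  d6:4  d7:0  d8:0.
Shift Activity 2→2, Activity 3→2, Activity 4→4, Activity 5→4.
Schedule Activity 6@1, Activity 1@1, Activity 2@2, Activity 3@2, Activity 4@4, Activity 5@4: d1:6  d2:6  d3:6  d4:5  d5:4  d6:4  d7:4  d8:0 — peak 6.

6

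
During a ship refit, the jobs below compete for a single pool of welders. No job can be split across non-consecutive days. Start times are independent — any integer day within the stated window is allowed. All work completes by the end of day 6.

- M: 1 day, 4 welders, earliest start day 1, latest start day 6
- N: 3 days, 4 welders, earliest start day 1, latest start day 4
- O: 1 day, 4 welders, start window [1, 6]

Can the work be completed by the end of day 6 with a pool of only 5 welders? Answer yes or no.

Schedule M@1, N@2, O@5: d1:4  d2:4  d3:4  d4:4  d5:4  d6:0 — peak 4 ≤ 5.

yes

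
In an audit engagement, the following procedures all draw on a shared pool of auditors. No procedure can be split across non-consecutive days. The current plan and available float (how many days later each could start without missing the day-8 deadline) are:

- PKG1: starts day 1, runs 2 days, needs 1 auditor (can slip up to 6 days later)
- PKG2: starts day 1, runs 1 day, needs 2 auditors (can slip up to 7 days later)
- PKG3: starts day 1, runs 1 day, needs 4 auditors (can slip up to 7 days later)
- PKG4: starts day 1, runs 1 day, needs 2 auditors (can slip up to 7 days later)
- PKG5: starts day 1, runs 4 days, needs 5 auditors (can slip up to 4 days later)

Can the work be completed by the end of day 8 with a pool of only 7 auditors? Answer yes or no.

yes

Schedule PKG1@1, PKG2@1, PKG3@2, PKG4@1, PKG5@3: d1:5  d2:5  d3:5  d4:5  d5:5  d6:5  d7:0  d8:0 — peak 5 ≤ 7.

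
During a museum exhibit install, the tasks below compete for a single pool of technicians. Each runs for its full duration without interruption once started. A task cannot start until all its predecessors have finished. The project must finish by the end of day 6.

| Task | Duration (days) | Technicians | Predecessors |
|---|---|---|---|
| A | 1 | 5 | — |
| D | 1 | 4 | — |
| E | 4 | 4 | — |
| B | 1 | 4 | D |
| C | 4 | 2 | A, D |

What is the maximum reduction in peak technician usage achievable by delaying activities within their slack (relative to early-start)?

5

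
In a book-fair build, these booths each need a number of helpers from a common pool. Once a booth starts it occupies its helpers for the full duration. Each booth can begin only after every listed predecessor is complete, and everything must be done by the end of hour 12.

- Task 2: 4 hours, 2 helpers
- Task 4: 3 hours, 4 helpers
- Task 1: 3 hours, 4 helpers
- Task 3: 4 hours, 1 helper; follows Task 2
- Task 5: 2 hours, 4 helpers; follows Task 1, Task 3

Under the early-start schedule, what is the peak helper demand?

10

Early-start schedule: Task 2@1, Task 4@1, Task 1@1, Task 3@5, Task 5@9.
Load per hour: hour 1: 10, hour 2: 10, hour 3: 10, hour 4: 2, hour 5: 1, hour 6: 1, hour 7: 1, hour 8: 1, hour 9: 4, hour 10: 4, hour 11: 0, hour 12: 0.
Peak is 10.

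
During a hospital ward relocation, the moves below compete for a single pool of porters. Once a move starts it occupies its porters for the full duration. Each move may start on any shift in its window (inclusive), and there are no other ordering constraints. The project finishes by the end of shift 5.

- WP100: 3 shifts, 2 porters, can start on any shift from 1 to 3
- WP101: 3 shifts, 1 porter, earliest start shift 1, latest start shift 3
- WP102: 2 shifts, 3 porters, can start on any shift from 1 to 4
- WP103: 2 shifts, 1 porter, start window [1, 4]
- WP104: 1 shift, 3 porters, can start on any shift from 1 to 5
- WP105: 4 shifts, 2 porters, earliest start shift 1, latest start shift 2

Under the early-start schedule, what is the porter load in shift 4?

2

At early start, shift 4 has: WP105.
Demand: 2 = 2.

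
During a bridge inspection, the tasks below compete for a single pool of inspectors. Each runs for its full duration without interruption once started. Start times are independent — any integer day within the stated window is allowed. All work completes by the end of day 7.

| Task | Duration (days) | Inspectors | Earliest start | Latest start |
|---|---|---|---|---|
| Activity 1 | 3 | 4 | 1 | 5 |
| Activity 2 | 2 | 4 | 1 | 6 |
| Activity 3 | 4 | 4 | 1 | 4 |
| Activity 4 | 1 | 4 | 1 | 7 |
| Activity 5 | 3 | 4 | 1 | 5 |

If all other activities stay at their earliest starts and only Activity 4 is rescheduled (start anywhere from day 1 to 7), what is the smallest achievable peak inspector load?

Activity 4@1: d1:20  d2:16  d3:12  d4:4  d5:0  d6:0  d7:0 → peak 20
Activity 4@2: d1:16  d2:20  d3:12  d4:4  d5:0  d6:0  d7:0 → peak 20
Activity 4@3: d1:16  d2:16  d3:16  d4:4  d5:0  d6:0  d7:0 → peak 16
Activity 4@4: d1:16  d2:16  d3:12  d4:8  d5:0  d6:0  d7:0 → peak 16
Activity 4@5: d1:16  d2:16  d3:12  d4:4  d5:4  d6:0  d7:0 → peak 16
Activity 4@6: d1:16  d2:16  d3:12  d4:4  d5:0  d6:4  d7:0 → peak 16
Activity 4@7: d1:16  d2:16  d3:12  d4:4  d5:0  d6:0  d7:4 → peak 16
Best is Activity 4@3, peak 16.

16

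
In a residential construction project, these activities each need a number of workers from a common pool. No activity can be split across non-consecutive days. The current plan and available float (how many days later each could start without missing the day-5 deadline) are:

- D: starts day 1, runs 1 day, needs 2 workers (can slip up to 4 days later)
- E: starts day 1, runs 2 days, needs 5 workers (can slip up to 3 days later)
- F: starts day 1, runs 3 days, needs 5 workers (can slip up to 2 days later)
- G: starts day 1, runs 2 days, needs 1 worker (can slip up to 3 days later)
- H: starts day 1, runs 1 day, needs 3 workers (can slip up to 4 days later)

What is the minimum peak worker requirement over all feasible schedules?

8

Early-start (D@1, E@1, F@1, G@1, H@1) gives peak 16: d1:16  d2:11  d3:5  d4:0  d5:0.
Shift F→3, H→3.
Schedule D@1, E@1, F@3, G@1, H@3: d1:8  d2:6  d3:8  d4:5  d5:5 — peak 8.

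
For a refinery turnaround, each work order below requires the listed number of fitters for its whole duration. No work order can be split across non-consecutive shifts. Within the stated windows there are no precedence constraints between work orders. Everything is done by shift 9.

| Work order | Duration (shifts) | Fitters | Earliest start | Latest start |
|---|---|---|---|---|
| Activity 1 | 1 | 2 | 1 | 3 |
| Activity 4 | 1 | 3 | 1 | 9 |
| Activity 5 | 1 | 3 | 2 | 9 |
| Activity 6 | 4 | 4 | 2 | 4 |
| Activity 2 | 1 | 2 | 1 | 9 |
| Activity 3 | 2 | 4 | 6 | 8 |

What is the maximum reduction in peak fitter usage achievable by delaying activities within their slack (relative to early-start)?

3

Early-start peak: s1:7  s2:7  s3:4  s4:4  s5:4  s6:4  s7:4  s8:0  s9:0 ⇒ 7.
Leveled (Activity 1@1, Activity 4@2, Activity 5@3, Activity 6@4, Activity 2@1, Activity 3@8): s1:4  s2:3  s3:3  s4:4  s5:4  s6:4  s7:4  s8:4  s9:4 ⇒ 4.
Reduction 7 − 4 = 3.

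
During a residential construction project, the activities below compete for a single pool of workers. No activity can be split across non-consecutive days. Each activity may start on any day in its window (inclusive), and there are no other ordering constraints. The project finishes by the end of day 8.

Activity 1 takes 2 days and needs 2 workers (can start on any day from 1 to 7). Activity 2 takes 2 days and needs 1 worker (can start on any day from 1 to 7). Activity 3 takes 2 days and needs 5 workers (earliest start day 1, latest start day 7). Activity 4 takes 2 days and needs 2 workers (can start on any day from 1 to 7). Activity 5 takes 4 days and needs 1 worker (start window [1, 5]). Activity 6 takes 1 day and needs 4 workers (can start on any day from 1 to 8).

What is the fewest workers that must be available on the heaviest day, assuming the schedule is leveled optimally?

5

Early-start (Activity 1@1, Activity 2@1, Activity 3@1, Activity 4@1, Activity 5@1, Activity 6@1) gives peak 15: d1:15  d2:11  d3:1  d4:1  d5:0  d6:0  d7:0  d8:0.
Shift Activity 3→3, Activity 5→5, Activity 6→5.
Schedule Activity 1@1, Activity 2@1, Activity 3@3, Activity 4@1, Activity 5@5, Activity 6@5: d1:5  d2:5  d3:5  d4:5  d5:5  d6:1  d7:1  d8:1 — peak 5.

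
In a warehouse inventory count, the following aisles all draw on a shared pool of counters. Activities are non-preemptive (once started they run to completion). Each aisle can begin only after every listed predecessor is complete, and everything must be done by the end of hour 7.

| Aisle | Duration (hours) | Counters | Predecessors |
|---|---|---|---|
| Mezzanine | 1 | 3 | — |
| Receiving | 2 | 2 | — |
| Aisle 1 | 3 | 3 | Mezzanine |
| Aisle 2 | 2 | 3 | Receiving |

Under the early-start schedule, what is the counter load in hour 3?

6

At early start, hour 3 has: Aisle 1, Aisle 2.
Demand: 3 + 3 = 6.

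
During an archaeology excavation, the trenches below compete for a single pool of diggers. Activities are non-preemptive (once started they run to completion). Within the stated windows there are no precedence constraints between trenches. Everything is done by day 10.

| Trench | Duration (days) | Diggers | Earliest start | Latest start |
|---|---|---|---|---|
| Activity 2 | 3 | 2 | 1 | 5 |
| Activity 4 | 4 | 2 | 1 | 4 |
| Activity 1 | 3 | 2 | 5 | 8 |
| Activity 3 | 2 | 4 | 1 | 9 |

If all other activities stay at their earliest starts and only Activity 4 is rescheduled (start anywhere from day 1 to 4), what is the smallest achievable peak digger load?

6

Activity 4@1: d1:8  d2:8  d3:4  d4:2  d5:2  d6:2  d7:2  d8:0  d9:0  d10:0 → peak 8
Activity 4@2: d1:6  d2:8  d3:4  d4:2  d5:4  d6:2  d7:2  d8:0  d9:0  d10:0 → peak 8
Activity 4@3: d1:6  d2:6  d3:4  d4:2  d5:4  d6:4  d7:2  d8:0  d9:0  d10:0 → peak 6
Activity 4@4: d1:6  d2:6  d3:2  d4:2  d5:4  d6:4  d7:4  d8:0  d9:0  d10:0 → peak 6
Best is Activity 4@3, peak 6.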